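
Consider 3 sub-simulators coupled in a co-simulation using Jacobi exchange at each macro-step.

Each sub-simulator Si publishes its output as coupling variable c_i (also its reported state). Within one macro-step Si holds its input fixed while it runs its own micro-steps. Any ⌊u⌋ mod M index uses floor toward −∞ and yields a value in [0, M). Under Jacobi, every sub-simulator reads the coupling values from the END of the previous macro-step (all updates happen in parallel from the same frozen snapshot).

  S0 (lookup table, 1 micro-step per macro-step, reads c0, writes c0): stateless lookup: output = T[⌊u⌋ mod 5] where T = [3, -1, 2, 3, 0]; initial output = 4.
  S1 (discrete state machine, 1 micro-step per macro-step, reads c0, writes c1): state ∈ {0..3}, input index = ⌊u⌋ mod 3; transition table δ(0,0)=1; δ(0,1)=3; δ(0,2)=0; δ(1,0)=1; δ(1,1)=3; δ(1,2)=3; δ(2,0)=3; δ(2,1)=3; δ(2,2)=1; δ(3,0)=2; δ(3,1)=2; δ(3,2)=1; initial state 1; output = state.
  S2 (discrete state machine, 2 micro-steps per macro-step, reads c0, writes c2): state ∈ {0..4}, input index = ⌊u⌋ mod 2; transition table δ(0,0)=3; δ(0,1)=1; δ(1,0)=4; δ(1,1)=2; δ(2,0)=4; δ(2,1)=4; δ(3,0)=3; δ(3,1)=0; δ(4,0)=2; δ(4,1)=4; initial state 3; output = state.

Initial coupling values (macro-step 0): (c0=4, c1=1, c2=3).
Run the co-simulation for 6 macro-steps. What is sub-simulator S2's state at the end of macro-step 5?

S2 state at macro-step 5 = 4

macro 1: S0 reads c0=4 → after 1×micro: 0; S1 reads c0=4 → after 1×micro: 3; S2 reads c0=4 → after 2×micro: 3 ⇒ (c0=0, c1=3, c2=3)
macro 2: S0 reads c0=0 → after 1×micro: 3; S1 reads c0=0 → after 1×micro: 2; S2 reads c0=0 → after 2×micro: 3 ⇒ (c0=3, c1=2, c2=3)
macro 3: S0 reads c0=3 → after 1×micro: 3; S1 reads c0=3 → after 1×micro: 3; S2 reads c0=3 → after 2×micro: 1 ⇒ (c0=3, c1=3, c2=1)
macro 4: S0 reads c0=3 → after 1×micro: 3; S1 reads c0=3 → after 1×micro: 2; S2 reads c0=3 → after 2×micro: 4 ⇒ (c0=3, c1=2, c2=4)
macro 5: S0 reads c0=3 → after 1×micro: 3; S1 reads c0=3 → after 1×micro: 3; S2 reads c0=3 → after 2×micro: 4 ⇒ (c0=3, c1=3, c2=4)
macro 6: S0 reads c0=3 → after 1×micro: 3; S1 reads c0=3 → after 1×micro: 2; S2 reads c0=3 → after 2×micro: 4 ⇒ (c0=3, c1=2, c2=4)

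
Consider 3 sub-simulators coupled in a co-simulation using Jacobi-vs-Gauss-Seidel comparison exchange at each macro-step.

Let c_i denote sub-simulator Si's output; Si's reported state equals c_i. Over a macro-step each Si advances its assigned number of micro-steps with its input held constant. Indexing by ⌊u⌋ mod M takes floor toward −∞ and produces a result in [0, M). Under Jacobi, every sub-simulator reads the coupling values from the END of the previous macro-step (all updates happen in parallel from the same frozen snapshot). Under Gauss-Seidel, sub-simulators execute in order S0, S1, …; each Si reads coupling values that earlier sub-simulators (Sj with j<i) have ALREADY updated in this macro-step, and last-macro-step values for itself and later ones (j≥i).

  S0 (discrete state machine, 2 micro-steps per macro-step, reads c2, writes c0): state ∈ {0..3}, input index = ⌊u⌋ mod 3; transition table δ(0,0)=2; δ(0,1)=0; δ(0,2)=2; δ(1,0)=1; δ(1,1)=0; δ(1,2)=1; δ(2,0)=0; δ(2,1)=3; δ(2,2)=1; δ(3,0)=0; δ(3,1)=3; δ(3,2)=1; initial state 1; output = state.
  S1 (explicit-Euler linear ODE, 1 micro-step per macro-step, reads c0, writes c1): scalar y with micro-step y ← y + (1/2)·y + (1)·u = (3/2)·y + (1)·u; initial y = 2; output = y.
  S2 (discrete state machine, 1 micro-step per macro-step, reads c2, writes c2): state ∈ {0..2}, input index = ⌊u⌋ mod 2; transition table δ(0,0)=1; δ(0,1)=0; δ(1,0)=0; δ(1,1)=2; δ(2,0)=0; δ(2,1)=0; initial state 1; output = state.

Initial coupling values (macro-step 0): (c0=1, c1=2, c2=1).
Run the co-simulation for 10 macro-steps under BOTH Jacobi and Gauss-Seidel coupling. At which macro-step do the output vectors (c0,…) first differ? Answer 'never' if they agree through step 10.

first divergence at macro-step: 1

[Jacobi] macro 1: S0 reads c2=1 → after 2×micro: 0; S1 reads c0=1 → after 1×micro: 4; S2 reads c2=1 → after 1×micro: 2 ⇒ (c0=0, c1=4, c2=2)
[Jacobi] macro 2: S0 reads c2=2 → after 2×micro: 1; S1 reads c0=0 → after 1×micro: 6; S2 reads c2=2 → after 1×micro: 0 ⇒ (c0=1, c1=6, c2=0)
[Jacobi] macro 3: S0 reads c2=0 → after 2×micro: 1; S1 reads c0=1 → after 1×micro: 10; S2 reads c2=0 → after 1×micro: 1 ⇒ (c0=1, c1=10, c2=1)
[Jacobi] macro 4: S0 reads c2=1 → after 2×micro: 0; S1 reads c0=1 → after 1×micro: 16; S2 reads c2=1 → after 1×micro: 2 ⇒ (c0=0, c1=16, c2=2)
[Jacobi] macro 5: S0 reads c2=2 → after 2×micro: 1; S1 reads c0=0 → after 1×micro: 24; S2 reads c2=2 → after 1×micro: 0 ⇒ (c0=1, c1=24, c2=0)
[Jacobi] macro 6: S0 reads c2=0 → after 2×micro: 1; S1 reads c0=1 → after 1×micro: 37; S2 reads c2=0 → after 1×micro: 1 ⇒ (c0=1, c1=37, c2=1)
[Jacobi] macro 7: S0 reads c2=1 → after 2×micro: 0; S1 reads c0=1 → after 1×micro: 113/2; S2 reads c2=1 → after 1×micro: 2 ⇒ (c0=0, c1=113/2, c2=2)
[Jacobi] macro 8: S0 reads c2=2 → after 2×micro: 1; S1 reads c0=0 → after 1×micro: 339/4; S2 reads c2=2 → after 1×micro: 0 ⇒ (c0=1, c1=339/4, c2=0)
[Jacobi] macro 9: S0 reads c2=0 → after 2×micro: 1; S1 reads c0=1 → after 1×micro: 1025/8; S2 reads c2=0 → after 1×micro: 1 ⇒ (c0=1, c1=1025/8, c2=1)
[Jacobi] macro 10: S0 reads c2=1 → after 2×micro: 0; S1 reads c0=1 → after 1×micro: 3091/16; S2 reads c2=1 → after 1×micro: 2 ⇒ (c0=0, c1=3091/16, c2=2)
[Gauss-Seidel] macro 1: S0 reads c2=1 → after 2×micro: 0; S1 reads c0=0 → after 1×micro: 3; S2 reads c2=1 → after 1×micro: 2 ⇒ (c0=0, c1=3, c2=2)
[Gauss-Seidel] macro 2: S0 reads c2=2 → after 2×micro: 1; S1 reads c0=1 → after 1×micro: 11/2; S2 reads c2=2 → after 1×micro: 0 ⇒ (c0=1, c1=11/2, c2=0)
[Gauss-Seidel] macro 3: S0 reads c2=0 → after 2×micro: 1; S1 reads c0=1 → after 1×micro: 37/4; S2 reads c2=0 → after 1×micro: 1 ⇒ (c0=1, c1=37/4, c2=1)
[Gauss-Seidel] macro 4: S0 reads c2=1 → after 2×micro: 0; S1 reads c0=0 → after 1×micro: 111/8; S2 reads c2=1 → after 1×micro: 2 ⇒ (c0=0, c1=111/8, c2=2)
[Gauss-Seidel] macro 5: S0 reads c2=2 → after 2×micro: 1; S1 reads c0=1 → after 1×micro: 349/16; S2 reads c2=2 → after 1×micro: 0 ⇒ (c0=1, c1=349/16, c2=0)
[Gauss-Seidel] macro 6: S0 reads c2=0 → after 2×micro: 1; S1 reads c0=1 → after 1×micro: 1079/32; S2 reads c2=0 → after 1×micro: 1 ⇒ (c0=1, c1=1079/32, c2=1)
[Gauss-Seidel] macro 7: S0 reads c2=1 → after 2×micro: 0; S1 reads c0=0 → after 1×micro: 3237/64; S2 reads c2=1 → after 1×micro: 2 ⇒ (c0=0, c1=3237/64, c2=2)
[Gauss-Seidel] macro 8: S0 reads c2=2 → after 2×micro: 1; S1 reads c0=1 → after 1×micro: 9839/128; S2 reads c2=2 → after 1×micro: 0 ⇒ (c0=1, c1=9839/128, c2=0)
[Gauss-Seidel] macro 9: S0 reads c2=0 → after 2×micro: 1; S1 reads c0=1 → after 1×micro: 29773/256; S2 reads c2=0 → after 1×micro: 1 ⇒ (c0=1, c1=29773/256, c2=1)
[Gauss-Seidel] macro 10: S0 reads c2=1 → after 2×micro: 0; S1 reads c0=0 → after 1×micro: 89319/512; S2 reads c2=1 → after 1×micro: 2 ⇒ (c0=0, c1=89319/512, c2=2)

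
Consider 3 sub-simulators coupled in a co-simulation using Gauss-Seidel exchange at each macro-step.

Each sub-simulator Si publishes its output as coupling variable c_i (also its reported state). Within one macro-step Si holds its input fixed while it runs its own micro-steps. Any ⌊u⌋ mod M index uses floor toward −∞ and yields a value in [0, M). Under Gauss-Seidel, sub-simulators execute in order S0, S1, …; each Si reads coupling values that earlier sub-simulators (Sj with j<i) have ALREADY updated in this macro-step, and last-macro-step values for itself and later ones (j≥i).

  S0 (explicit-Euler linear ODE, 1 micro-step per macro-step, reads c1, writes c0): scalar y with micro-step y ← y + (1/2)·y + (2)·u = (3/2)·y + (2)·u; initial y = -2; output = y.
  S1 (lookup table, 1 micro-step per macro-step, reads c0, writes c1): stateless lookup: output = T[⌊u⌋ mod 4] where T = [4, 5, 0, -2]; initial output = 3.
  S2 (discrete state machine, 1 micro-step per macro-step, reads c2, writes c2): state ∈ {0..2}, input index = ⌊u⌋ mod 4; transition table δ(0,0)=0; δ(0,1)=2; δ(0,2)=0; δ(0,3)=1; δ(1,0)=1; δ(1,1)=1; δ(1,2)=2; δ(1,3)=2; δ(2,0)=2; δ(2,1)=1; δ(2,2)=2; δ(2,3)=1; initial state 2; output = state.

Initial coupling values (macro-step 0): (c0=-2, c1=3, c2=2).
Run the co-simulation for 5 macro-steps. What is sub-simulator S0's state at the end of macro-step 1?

S0 state at macro-step 1 = 3

macro 1: S0 reads c1=3 → after 1×micro: 3; S1 reads c0=3 → after 1×micro: -2; S2 reads c2=2 → after 1×micro: 2 ⇒ (c0=3, c1=-2, c2=2)
macro 2: S0 reads c1=-2 → after 1×micro: 1/2; S1 reads c0=1/2 → after 1×micro: 4; S2 reads c2=2 → after 1×micro: 2 ⇒ (c0=1/2, c1=4, c2=2)
macro 3: S0 reads c1=4 → after 1×micro: 35/4; S1 reads c0=35/4 → after 1×micro: 4; S2 reads c2=2 → after 1×micro: 2 ⇒ (c0=35/4, c1=4, c2=2)
macro 4: S0 reads c1=4 → after 1×micro: 169/8; S1 reads c0=169/8 → after 1×micro: 5; S2 reads c2=2 → after 1×micro: 2 ⇒ (c0=169/8, c1=5, c2=2)
macro 5: S0 reads c1=5 → after 1×micro: 667/16; S1 reads c0=667/16 → after 1×micro: 5; S2 reads c2=2 → after 1×micro: 2 ⇒ (c0=667/16, c1=5, c2=2)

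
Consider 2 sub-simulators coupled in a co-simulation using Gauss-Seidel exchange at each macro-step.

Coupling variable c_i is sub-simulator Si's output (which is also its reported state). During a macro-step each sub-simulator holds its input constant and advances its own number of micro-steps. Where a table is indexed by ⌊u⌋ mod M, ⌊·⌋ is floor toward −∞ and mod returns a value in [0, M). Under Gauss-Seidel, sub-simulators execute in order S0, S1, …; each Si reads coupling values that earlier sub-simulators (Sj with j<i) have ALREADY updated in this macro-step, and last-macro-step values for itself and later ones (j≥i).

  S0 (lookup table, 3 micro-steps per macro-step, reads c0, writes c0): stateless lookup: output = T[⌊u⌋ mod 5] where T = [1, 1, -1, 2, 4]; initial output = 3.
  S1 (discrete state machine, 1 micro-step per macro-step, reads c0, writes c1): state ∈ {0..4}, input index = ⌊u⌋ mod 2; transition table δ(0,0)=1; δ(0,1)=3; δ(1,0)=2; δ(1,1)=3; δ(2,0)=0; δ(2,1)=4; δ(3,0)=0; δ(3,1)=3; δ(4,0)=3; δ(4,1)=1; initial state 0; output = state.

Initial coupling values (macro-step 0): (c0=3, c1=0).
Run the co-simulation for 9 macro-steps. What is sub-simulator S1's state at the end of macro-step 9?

macro 1: S0 reads c0=3 → after 3×micro: 2; S1 reads c0=2 → after 1×micro: 1 ⇒ (c0=2, c1=1)
macro 2: S0 reads c0=2 → after 3×micro: -1; S1 reads c0=-1 → after 1×micro: 3 ⇒ (c0=-1, c1=3)
macro 3: S0 reads c0=-1 → after 3×micro: 4; S1 reads c0=4 → after 1×micro: 0 ⇒ (c0=4, c1=0)
macro 4: S0 reads c0=4 → after 3×micro: 4; S1 reads c0=4 → after 1×micro: 1 ⇒ (c0=4, c1=1)
macro 5: S0 reads c0=4 → after 3×micro: 4; S1 reads c0=4 → after 1×micro: 2 ⇒ (c0=4, c1=2)
macro 6: S0 reads c0=4 → after 3×micro: 4; S1 reads c0=4 → after 1×micro: 0 ⇒ (c0=4, c1=0)
macro 7: S0 reads c0=4 → after 3×micro: 4; S1 reads c0=4 → after 1×micro: 1 ⇒ (c0=4, c1=1)
macro 8: S0 reads c0=4 → after 3×micro: 4; S1 reads c0=4 → after 1×micro: 2 ⇒ (c0=4, c1=2)
macro 9: S0 reads c0=4 → after 3×micro: 4; S1 reads c0=4 → after 1×micro: 0 ⇒ (c0=4, c1=0)

S1 state at macro-step 9 = 0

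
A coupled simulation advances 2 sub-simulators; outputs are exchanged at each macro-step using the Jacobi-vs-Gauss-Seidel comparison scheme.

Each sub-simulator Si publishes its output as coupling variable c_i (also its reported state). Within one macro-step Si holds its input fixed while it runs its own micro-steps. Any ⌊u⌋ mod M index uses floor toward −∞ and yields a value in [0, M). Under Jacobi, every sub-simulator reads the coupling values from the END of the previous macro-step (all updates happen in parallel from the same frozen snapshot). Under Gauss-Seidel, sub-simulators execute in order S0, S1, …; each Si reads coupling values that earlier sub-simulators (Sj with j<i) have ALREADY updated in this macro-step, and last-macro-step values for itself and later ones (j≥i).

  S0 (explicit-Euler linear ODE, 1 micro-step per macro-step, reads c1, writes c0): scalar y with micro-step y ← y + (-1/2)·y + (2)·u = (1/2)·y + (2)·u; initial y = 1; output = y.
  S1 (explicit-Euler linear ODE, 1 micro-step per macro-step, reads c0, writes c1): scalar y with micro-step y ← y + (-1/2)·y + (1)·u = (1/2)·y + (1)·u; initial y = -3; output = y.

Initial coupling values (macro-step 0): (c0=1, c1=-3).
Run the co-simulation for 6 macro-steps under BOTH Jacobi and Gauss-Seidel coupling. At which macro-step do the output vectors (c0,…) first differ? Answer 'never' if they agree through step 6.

[Jacobi] macro 1: S0 reads c1=-3 → after 1×micro: -11/2; S1 reads c0=1 → after 1×micro: -1/2 ⇒ (c0=-11/2, c1=-1/2)
[Jacobi] macro 2: S0 reads c1=-1/2 → after 1×micro: -15/4; S1 reads c0=-11/2 → after 1×micro: -23/4 ⇒ (c0=-15/4, c1=-23/4)
[Jacobi] macro 3: S0 reads c1=-23/4 → after 1×micro: -107/8; S1 reads c0=-15/4 → after 1×micro: -53/8 ⇒ (c0=-107/8, c1=-53/8)
[Jacobi] macro 4: S0 reads c1=-53/8 → after 1×micro: -319/16; S1 reads c0=-107/8 → after 1×micro: -267/16 ⇒ (c0=-319/16, c1=-267/16)
[Jacobi] macro 5: S0 reads c1=-267/16 → after 1×micro: -1387/32; S1 reads c0=-319/16 → after 1×micro: -905/32 ⇒ (c0=-1387/32, c1=-905/32)
[Jacobi] macro 6: S0 reads c1=-905/32 → after 1×micro: -5007/64; S1 reads c0=-1387/32 → after 1×micro: -3679/64 ⇒ (c0=-5007/64, c1=-3679/64)
[Gauss-Seidel] macro 1: S0 reads c1=-3 → after 1×micro: -11/2; S1 reads c0=-11/2 → after 1×micro: -7 ⇒ (c0=-11/2, c1=-7)
[Gauss-Seidel] macro 2: S0 reads c1=-7 → after 1×micro: -67/4; S1 reads c0=-67/4 → after 1×micro: -81/4 ⇒ (c0=-67/4, c1=-81/4)
[Gauss-Seidel] macro 3: S0 reads c1=-81/4 → after 1×micro: -391/8; S1 reads c0=-391/8 → after 1×micro: -59 ⇒ (c0=-391/8, c1=-59)
[Gauss-Seidel] macro 4: S0 reads c1=-59 → after 1×micro: -2279/16; S1 reads c0=-2279/16 → after 1×micro: -2751/16 ⇒ (c0=-2279/16, c1=-2751/16)
[Gauss-Seidel] macro 5: S0 reads c1=-2751/16 → after 1×micro: -13283/32; S1 reads c0=-13283/32 → after 1×micro: -8017/16 ⇒ (c0=-13283/32, c1=-8017/16)
[Gauss-Seidel] macro 6: S0 reads c1=-8017/16 → after 1×micro: -77419/64; S1 reads c0=-77419/64 → after 1×micro: -93453/64 ⇒ (c0=-77419/64, c1=-93453/64)

first divergence at macro-step: 1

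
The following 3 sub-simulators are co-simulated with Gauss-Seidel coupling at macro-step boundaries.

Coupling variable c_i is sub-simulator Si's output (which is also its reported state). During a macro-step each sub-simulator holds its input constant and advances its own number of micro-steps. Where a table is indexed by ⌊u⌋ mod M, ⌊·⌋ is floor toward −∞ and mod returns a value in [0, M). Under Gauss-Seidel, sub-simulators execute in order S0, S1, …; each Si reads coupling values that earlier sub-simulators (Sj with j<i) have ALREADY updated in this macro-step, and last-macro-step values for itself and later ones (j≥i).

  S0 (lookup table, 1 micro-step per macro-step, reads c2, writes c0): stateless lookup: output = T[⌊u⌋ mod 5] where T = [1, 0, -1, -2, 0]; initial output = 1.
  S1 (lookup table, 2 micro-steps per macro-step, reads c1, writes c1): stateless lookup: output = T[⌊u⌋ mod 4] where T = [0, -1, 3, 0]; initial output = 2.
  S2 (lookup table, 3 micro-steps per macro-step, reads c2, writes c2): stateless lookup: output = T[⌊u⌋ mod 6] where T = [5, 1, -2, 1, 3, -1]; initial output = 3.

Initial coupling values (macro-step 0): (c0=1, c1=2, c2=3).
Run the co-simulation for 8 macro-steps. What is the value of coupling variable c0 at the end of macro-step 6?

macro 1: S0 reads c2=3 → after 1×micro: -2; S1 reads c1=2 → after 2×micro: 3; S2 reads c2=3 → after 3×micro: 1 ⇒ (c0=-2, c1=3, c2=1)
macro 2: S0 reads c2=1 → after 1×micro: 0; S1 reads c1=3 → after 2×micro: 0; S2 reads c2=1 → after 3×micro: 1 ⇒ (c0=0, c1=0, c2=1)
macro 3: S0 reads c2=1 → after 1×micro: 0; S1 reads c1=0 → after 2×micro: 0; S2 reads c2=1 → after 3×micro: 1 ⇒ (c0=0, c1=0, c2=1)
macro 4: S0 reads c2=1 → after 1×micro: 0; S1 reads c1=0 → after 2×micro: 0; S2 reads c2=1 → after 3×micro: 1 ⇒ (c0=0, c1=0, c2=1)
macro 5: S0 reads c2=1 → after 1×micro: 0; S1 reads c1=0 → after 2×micro: 0; S2 reads c2=1 → after 3×micro: 1 ⇒ (c0=0, c1=0, c2=1)
macro 6: S0 reads c2=1 → after 1×micro: 0; S1 reads c1=0 → after 2×micro: 0; S2 reads c2=1 → after 3×micro: 1 ⇒ (c0=0, c1=0, c2=1)
macro 7: S0 reads c2=1 → after 1×micro: 0; S1 reads c1=0 → after 2×micro: 0; S2 reads c2=1 → after 3×micro: 1 ⇒ (c0=0, c1=0, c2=1)
macro 8: S0 reads c2=1 → after 1×micro: 0; S1 reads c1=0 → after 2×micro: 0; S2 reads c2=1 → after 3×micro: 1 ⇒ (c0=0, c1=0, c2=1)

c0 at macro-step 6 = 0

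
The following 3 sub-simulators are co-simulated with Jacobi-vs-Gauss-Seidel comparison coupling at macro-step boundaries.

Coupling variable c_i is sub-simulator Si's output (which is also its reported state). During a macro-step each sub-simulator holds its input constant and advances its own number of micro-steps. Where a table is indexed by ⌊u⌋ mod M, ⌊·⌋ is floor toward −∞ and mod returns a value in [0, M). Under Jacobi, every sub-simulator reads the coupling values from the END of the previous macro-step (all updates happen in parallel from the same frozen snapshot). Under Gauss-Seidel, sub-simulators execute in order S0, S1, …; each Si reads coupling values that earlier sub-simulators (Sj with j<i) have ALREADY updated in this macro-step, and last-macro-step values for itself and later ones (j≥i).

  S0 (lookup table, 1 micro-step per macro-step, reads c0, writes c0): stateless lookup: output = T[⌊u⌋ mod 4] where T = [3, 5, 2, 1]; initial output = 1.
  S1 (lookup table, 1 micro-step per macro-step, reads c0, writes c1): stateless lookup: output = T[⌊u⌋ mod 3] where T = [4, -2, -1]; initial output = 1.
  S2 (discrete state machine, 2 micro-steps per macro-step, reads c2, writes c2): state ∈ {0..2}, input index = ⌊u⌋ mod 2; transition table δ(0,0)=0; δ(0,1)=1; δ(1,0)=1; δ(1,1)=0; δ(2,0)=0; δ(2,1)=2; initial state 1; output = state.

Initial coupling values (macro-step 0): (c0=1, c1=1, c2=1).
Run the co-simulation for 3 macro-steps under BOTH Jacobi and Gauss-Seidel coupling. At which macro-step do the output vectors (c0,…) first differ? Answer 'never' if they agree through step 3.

first divergence at macro-step: 1

[Jacobi] macro 1: S0 reads c0=1 → after 1×micro: 5; S1 reads c0=1 → after 1×micro: -2; S2 reads c2=1 → after 2×micro: 1 ⇒ (c0=5, c1=-2, c2=1)
[Jacobi] macro 2: S0 reads c0=5 → after 1×micro: 5; S1 reads c0=5 → after 1×micro: -1; S2 reads c2=1 → after 2×micro: 1 ⇒ (c0=5, c1=-1, c2=1)
[Jacobi] macro 3: S0 reads c0=5 → after 1×micro: 5; S1 reads c0=5 → after 1×micro: -1; S2 reads c2=1 → after 2×micro: 1 ⇒ (c0=5, c1=-1, c2=1)
[Gauss-Seidel] macro 1: S0 reads c0=1 → after 1×micro: 5; S1 reads c0=5 → after 1×micro: -1; S2 reads c2=1 → after 2×micro: 1 ⇒ (c0=5, c1=-1, c2=1)
[Gauss-Seidel] macro 2: S0 reads c0=5 → after 1×micro: 5; S1 reads c0=5 → after 1×micro: -1; S2 reads c2=1 → after 2×micro: 1 ⇒ (c0=5, c1=-1, c2=1)
[Gauss-Seidel] macro 3: S0 reads c0=5 → after 1×micro: 5; S1 reads c0=5 → after 1×micro: -1; S2 reads c2=1 → after 2×micro: 1 ⇒ (c0=5, c1=-1, c2=1)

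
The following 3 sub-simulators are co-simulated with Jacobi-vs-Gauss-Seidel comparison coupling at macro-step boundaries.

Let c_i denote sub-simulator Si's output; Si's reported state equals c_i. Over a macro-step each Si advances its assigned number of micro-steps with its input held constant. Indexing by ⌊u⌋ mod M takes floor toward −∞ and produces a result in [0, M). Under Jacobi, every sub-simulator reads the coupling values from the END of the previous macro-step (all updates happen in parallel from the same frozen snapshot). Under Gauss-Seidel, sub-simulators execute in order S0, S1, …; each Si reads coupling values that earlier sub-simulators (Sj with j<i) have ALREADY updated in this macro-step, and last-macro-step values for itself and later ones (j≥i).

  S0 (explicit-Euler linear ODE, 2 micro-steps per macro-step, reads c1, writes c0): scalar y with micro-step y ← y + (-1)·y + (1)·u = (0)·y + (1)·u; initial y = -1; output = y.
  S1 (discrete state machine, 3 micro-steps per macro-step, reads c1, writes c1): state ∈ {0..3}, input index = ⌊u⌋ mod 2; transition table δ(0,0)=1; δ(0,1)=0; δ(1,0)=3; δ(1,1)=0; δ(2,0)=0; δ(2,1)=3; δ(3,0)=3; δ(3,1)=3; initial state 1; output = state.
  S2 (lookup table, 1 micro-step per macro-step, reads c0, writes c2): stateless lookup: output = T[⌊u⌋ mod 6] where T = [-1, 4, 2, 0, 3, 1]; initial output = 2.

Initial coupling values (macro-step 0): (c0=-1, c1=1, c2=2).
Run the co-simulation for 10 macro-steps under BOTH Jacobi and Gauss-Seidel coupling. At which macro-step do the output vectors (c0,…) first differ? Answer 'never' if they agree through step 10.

first divergence at macro-step: 1

[Jacobi] macro 1: S0 reads c1=1 → after 2×micro: 1; S1 reads c1=1 → after 3×micro: 0; S2 reads c0=-1 → after 1×micro: 1 ⇒ (c0=1, c1=0, c2=1)
[Jacobi] macro 2: S0 reads c1=0 → after 2×micro: 0; S1 reads c1=0 → after 3×micro: 3; S2 reads c0=1 → after 1×micro: 4 ⇒ (c0=0, c1=3, c2=4)
[Jacobi] macro 3: S0 reads c1=3 → after 2×micro: 3; S1 reads c1=3 → after 3×micro: 3; S2 reads c0=0 → after 1×micro: -1 ⇒ (c0=3, c1=3, c2=-1)
[Jacobi] macro 4: S0 reads c1=3 → after 2×micro: 3; S1 reads c1=3 → after 3×micro: 3; S2 reads c0=3 → after 1×micro: 0 ⇒ (c0=3, c1=3, c2=0)
[Jacobi] macro 5: S0 reads c1=3 → after 2×micro: 3; S1 reads c1=3 → after 3×micro: 3; S2 reads c0=3 → after 1×micro: 0 ⇒ (c0=3, c1=3, c2=0)
[Jacobi] macro 6: S0 reads c1=3 → after 2×micro: 3; S1 reads c1=3 → after 3×micro: 3; S2 reads c0=3 → after 1×micro: 0 ⇒ (c0=3, c1=3, c2=0)
[Jacobi] macro 7: S0 reads c1=3 → after 2×micro: 3; S1 reads c1=3 → after 3×micro: 3; S2 reads c0=3 → after 1×micro: 0 ⇒ (c0=3, c1=3, c2=0)
[Jacobi] macro 8: S0 reads c1=3 → after 2×micro: 3; S1 reads c1=3 → after 3×micro: 3; S2 reads c0=3 → after 1×micro: 0 ⇒ (c0=3, c1=3, c2=0)
[Jacobi] macro 9: S0 reads c1=3 → after 2×micro: 3; S1 reads c1=3 → after 3×micro: 3; S2 reads c0=3 → after 1×micro: 0 ⇒ (c0=3, c1=3, c2=0)
[Jacobi] macro 10: S0 reads c1=3 → after 2×micro: 3; S1 reads c1=3 → after 3×micro: 3; S2 reads c0=3 → after 1×micro: 0 ⇒ (c0=3, c1=3, c2=0)
[Gauss-Seidel] macro 1: S0 reads c1=1 → after 2×micro: 1; S1 reads c1=1 → after 3×micro: 0; S2 reads c0=1 → after 1×micro: 4 ⇒ (c0=1, c1=0, c2=4)
[Gauss-Seidel] macro 2: S0 reads c1=0 → after 2×micro: 0; S1 reads c1=0 → after 3×micro: 3; S2 reads c0=0 → after 1×micro: -1 ⇒ (c0=0, c1=3, c2=-1)
[Gauss-Seidel] macro 3: S0 reads c1=3 → after 2×micro: 3; S1 reads c1=3 → after 3×micro: 3; S2 reads c0=3 → after 1×micro: 0 ⇒ (c0=3, c1=3, c2=0)
[Gauss-Seidel] macro 4: S0 reads c1=3 → after 2×micro: 3; S1 reads c1=3 → after 3×micro: 3; S2 reads c0=3 → after 1×micro: 0 ⇒ (c0=3, c1=3, c2=0)
[Gauss-Seidel] macro 5: S0 reads c1=3 → after 2×micro: 3; S1 reads c1=3 → after 3×micro: 3; S2 reads c0=3 → after 1×micro: 0 ⇒ (c0=3, c1=3, c2=0)
[Gauss-Seidel] macro 6: S0 reads c1=3 → after 2×micro: 3; S1 reads c1=3 → after 3×micro: 3; S2 reads c0=3 → after 1×micro: 0 ⇒ (c0=3, c1=3, c2=0)
[Gauss-Seidel] macro 7: S0 reads c1=3 → after 2×micro: 3; S1 reads c1=3 → after 3×micro: 3; S2 reads c0=3 → after 1×micro: 0 ⇒ (c0=3, c1=3, c2=0)
[Gauss-Seidel] macro 8: S0 reads c1=3 → after 2×micro: 3; S1 reads c1=3 → after 3×micro: 3; S2 reads c0=3 → after 1×micro: 0 ⇒ (c0=3, c1=3, c2=0)
[Gauss-Seidel] macro 9: S0 reads c1=3 → after 2×micro: 3; S1 reads c1=3 → after 3×micro: 3; S2 reads c0=3 → after 1×micro: 0 ⇒ (c0=3, c1=3, c2=0)
[Gauss-Seidel] macro 10: S0 reads c1=3 → after 2×micro: 3; S1 reads c1=3 → after 3×micro: 3; S2 reads c0=3 → after 1×micro: 0 ⇒ (c0=3, c1=3, c2=0)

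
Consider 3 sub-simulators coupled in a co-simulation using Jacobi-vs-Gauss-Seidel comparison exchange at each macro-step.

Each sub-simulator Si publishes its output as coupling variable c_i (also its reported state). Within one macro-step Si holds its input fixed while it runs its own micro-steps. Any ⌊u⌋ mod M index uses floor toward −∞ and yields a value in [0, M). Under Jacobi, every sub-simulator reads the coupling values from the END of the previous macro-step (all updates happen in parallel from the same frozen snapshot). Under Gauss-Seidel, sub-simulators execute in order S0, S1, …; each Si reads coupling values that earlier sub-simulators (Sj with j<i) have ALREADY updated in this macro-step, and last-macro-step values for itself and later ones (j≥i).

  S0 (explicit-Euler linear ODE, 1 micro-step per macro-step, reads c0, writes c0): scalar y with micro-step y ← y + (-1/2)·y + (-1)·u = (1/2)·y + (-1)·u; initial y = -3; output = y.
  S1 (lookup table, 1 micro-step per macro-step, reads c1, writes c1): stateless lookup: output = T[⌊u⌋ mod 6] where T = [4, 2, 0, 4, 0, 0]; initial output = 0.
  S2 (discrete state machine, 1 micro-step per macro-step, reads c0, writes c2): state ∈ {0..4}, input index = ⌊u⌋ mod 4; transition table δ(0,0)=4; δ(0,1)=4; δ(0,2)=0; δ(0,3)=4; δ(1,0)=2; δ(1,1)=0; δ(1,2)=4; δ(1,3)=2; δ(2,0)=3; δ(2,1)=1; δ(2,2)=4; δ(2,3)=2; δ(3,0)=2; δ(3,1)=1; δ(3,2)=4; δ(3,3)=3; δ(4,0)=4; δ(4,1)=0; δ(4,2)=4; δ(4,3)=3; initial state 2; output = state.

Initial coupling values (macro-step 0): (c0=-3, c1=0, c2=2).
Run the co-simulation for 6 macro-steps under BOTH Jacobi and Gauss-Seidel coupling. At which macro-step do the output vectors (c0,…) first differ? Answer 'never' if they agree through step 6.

[Jacobi] macro 1: S0 reads c0=-3 → after 1×micro: 3/2; S1 reads c1=0 → after 1×micro: 4; S2 reads c0=-3 → after 1×micro: 1 ⇒ (c0=3/2, c1=4, c2=1)
[Jacobi] macro 2: S0 reads c0=3/2 → after 1×micro: -3/4; S1 reads c1=4 → after 1×micro: 0; S2 reads c0=3/2 → after 1×micro: 0 ⇒ (c0=-3/4, c1=0, c2=0)
[Jacobi] macro 3: S0 reads c0=-3/4 → after 1×micro: 3/8; S1 reads c1=0 → after 1×micro: 4; S2 reads c0=-3/4 → after 1×micro: 4 ⇒ (c0=3/8, c1=4, c2=4)
[Jacobi] macro 4: S0 reads c0=3/8 → after 1×micro: -3/16; S1 reads c1=4 → after 1×micro: 0; S2 reads c0=3/8 → after 1×micro: 4 ⇒ (c0=-3/16, c1=0, c2=4)
[Jacobi] macro 5: S0 reads c0=-3/16 → after 1×micro: 3/32; S1 reads c1=0 → after 1×micro: 4; S2 reads c0=-3/16 → after 1×micro: 3 ⇒ (c0=3/32, c1=4, c2=3)
[Jacobi] macro 6: S0 reads c0=3/32 → after 1×micro: -3/64; S1 reads c1=4 → after 1×micro: 0; S2 reads c0=3/32 → after 1×micro: 2 ⇒ (c0=-3/64, c1=0, c2=2)
[Gauss-Seidel] macro 1: S0 reads c0=-3 → after 1×micro: 3/2; S1 reads c1=0 → after 1×micro: 4; S2 reads c0=3/2 → after 1×micro: 1 ⇒ (c0=3/2, c1=4, c2=1)
[Gauss-Seidel] macro 2: S0 reads c0=3/2 → after 1×micro: -3/4; S1 reads c1=4 → after 1×micro: 0; S2 reads c0=-3/4 → after 1×micro: 2 ⇒ (c0=-3/4, c1=0, c2=2)
[Gauss-Seidel] macro 3: S0 reads c0=-3/4 → after 1×micro: 3/8; S1 reads c1=0 → after 1×micro: 4; S2 reads c0=3/8 → after 1×micro: 3 ⇒ (c0=3/8, c1=4, c2=3)
[Gauss-Seidel] macro 4: S0 reads c0=3/8 → after 1×micro: -3/16; S1 reads c1=4 → after 1×micro: 0; S2 reads c0=-3/16 → after 1×micro: 3 ⇒ (c0=-3/16, c1=0, c2=3)
[Gauss-Seidel] macro 5: S0 reads c0=-3/16 → after 1×micro: 3/32; S1 reads c1=0 → after 1×micro: 4; S2 reads c0=3/32 → after 1×micro: 2 ⇒ (c0=3/32, c1=4, c2=2)
[Gauss-Seidel] macro 6: S0 reads c0=3/32 → after 1×micro: -3/64; S1 reads c1=4 → after 1×micro: 0; S2 reads c0=-3/64 → after 1×micro: 2 ⇒ (c0=-3/64, c1=0, c2=2)

first divergence at macro-step: 2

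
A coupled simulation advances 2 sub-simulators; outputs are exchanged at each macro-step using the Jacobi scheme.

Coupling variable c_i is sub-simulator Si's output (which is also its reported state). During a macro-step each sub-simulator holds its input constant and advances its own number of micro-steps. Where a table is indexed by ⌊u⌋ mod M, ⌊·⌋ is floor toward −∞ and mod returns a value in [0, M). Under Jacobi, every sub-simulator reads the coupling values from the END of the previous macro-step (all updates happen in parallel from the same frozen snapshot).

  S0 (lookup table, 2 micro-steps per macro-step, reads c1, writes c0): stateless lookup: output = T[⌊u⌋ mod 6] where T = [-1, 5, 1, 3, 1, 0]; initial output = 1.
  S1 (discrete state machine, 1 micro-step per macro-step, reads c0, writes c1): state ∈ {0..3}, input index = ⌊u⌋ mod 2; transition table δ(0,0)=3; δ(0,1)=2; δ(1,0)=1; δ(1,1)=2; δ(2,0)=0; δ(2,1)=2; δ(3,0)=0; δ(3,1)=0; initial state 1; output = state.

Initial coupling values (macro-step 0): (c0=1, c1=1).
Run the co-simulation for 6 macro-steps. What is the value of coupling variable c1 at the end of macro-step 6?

c1 at macro-step 6 = 2

macro 1: S0 reads c1=1 → after 2×micro: 5; S1 reads c0=1 → after 1×micro: 2 ⇒ (c0=5, c1=2)
macro 2: S0 reads c1=2 → after 2×micro: 1; S1 reads c0=5 → after 1×micro: 2 ⇒ (c0=1, c1=2)
macro 3: S0 reads c1=2 → after 2×micro: 1; S1 reads c0=1 → after 1×micro: 2 ⇒ (c0=1, c1=2)
macro 4: S0 reads c1=2 → after 2×micro: 1; S1 reads c0=1 → after 1×micro: 2 ⇒ (c0=1, c1=2)
macro 5: S0 reads c1=2 → after 2×micro: 1; S1 reads c0=1 → after 1×micro: 2 ⇒ (c0=1, c1=2)
macro 6: S0 reads c1=2 → after 2×micro: 1; S1 reads c0=1 → after 1×micro: 2 ⇒ (c0=1, c1=2)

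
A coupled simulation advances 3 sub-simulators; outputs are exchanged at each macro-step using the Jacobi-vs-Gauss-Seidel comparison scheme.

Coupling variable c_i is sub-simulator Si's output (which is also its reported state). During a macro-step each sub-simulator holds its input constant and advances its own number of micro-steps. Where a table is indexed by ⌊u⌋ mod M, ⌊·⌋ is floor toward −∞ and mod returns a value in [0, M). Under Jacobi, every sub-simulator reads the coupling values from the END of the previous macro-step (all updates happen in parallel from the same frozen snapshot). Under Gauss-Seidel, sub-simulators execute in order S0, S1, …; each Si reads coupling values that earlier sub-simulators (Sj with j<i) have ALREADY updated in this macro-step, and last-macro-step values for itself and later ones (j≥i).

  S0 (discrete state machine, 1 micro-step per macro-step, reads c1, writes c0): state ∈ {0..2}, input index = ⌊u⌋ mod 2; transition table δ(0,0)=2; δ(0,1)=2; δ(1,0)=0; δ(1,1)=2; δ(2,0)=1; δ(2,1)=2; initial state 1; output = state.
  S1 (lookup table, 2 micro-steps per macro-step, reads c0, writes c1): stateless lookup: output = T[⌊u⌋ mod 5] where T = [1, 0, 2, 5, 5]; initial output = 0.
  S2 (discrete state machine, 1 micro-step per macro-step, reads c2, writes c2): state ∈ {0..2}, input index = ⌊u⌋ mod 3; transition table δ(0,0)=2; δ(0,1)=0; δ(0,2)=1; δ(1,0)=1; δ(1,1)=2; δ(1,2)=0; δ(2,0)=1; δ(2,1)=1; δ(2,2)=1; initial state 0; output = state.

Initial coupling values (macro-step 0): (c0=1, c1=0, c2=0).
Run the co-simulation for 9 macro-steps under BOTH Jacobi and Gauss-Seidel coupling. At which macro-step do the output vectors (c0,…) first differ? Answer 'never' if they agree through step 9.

[Jacobi] macro 1: S0 reads c1=0 → after 1×micro: 0; S1 reads c0=1 → after 2×micro: 0; S2 reads c2=0 → after 1×micro: 2 ⇒ (c0=0, c1=0, c2=2)
[Jacobi] macro 2: S0 reads c1=0 → after 1×micro: 2; S1 reads c0=0 → after 2×micro: 1; S2 reads c2=2 → after 1×micro: 1 ⇒ (c0=2, c1=1, c2=1)
[Jacobi] macro 3: S0 reads c1=1 → after 1×micro: 2; S1 reads c0=2 → after 2×micro: 2; S2 reads c2=1 → after 1×micro: 2 ⇒ (c0=2, c1=2, c2=2)
[Jacobi] macro 4: S0 reads c1=2 → after 1×micro: 1; S1 reads c0=2 → after 2×micro: 2; S2 reads c2=2 → after 1×micro: 1 ⇒ (c0=1, c1=2, c2=1)
[Jacobi] macro 5: S0 reads c1=2 → after 1×micro: 0; S1 reads c0=1 → after 2×micro: 0; S2 reads c2=1 → after 1×micro: 2 ⇒ (c0=0, c1=0, c2=2)
[Jacobi] macro 6: S0 reads c1=0 → after 1×micro: 2; S1 reads c0=0 → after 2×micro: 1; S2 reads c2=2 → after 1×micro: 1 ⇒ (c0=2, c1=1, c2=1)
[Jacobi] macro 7: S0 reads c1=1 → after 1×micro: 2; S1 reads c0=2 → after 2×micro: 2; S2 reads c2=1 → after 1×micro: 2 ⇒ (c0=2, c1=2, c2=2)
[Jacobi] macro 8: S0 reads c1=2 → after 1×micro: 1; S1 reads c0=2 → after 2×micro: 2; S2 reads c2=2 → after 1×micro: 1 ⇒ (c0=1, c1=2, c2=1)
[Jacobi] macro 9: S0 reads c1=2 → after 1×micro: 0; S1 reads c0=1 → after 2×micro: 0; S2 reads c2=1 → after 1×micro: 2 ⇒ (c0=0, c1=0, c2=2)
[Gauss-Seidel] macro 1: S0 reads c1=0 → after 1×micro: 0; S1 reads c0=0 → after 2×micro: 1; S2 reads c2=0 → after 1×micro: 2 ⇒ (c0=0, c1=1, c2=2)
[Gauss-Seidel] macro 2: S0 reads c1=1 → after 1×micro: 2; S1 reads c0=2 → after 2×micro: 2; S2 reads c2=2 → after 1×micro: 1 ⇒ (c0=2, c1=2, c2=1)
[Gauss-Seidel] macro 3: S0 reads c1=2 → after 1×micro: 1; S1 reads c0=1 → after 2×micro: 0; S2 reads c2=1 → after 1×micro: 2 ⇒ (c0=1, c1=0, c2=2)
[Gauss-Seidel] macro 4: S0 reads c1=0 → after 1×micro: 0; S1 reads c0=0 → after 2×micro: 1; S2 reads c2=2 → after 1×micro: 1 ⇒ (c0=0, c1=1, c2=1)
[Gauss-Seidel] macro 5: S0 reads c1=1 → after 1×micro: 2; S1 reads c0=2 → after 2×micro: 2; S2 reads c2=1 → after 1×micro: 2 ⇒ (c0=2, c1=2, c2=2)
[Gauss-Seidel] macro 6: S0 reads c1=2 → after 1×micro: 1; S1 reads c0=1 → after 2×micro: 0; S2 reads c2=2 → after 1×micro: 1 ⇒ (c0=1, c1=0, c2=1)
[Gauss-Seidel] macro 7: S0 reads c1=0 → after 1×micro: 0; S1 reads c0=0 → after 2×micro: 1; S2 reads c2=1 → after 1×micro: 2 ⇒ (c0=0, c1=1, c2=2)
[Gauss-Seidel] macro 8: S0 reads c1=1 → after 1×micro: 2; S1 reads c0=2 → after 2×micro: 2; S2 reads c2=2 → after 1×micro: 1 ⇒ (c0=2, c1=2, c2=1)
[Gauss-Seidel] macro 9: S0 reads c1=2 → after 1×micro: 1; S1 reads c0=1 → after 2×micro: 0; S2 reads c2=1 → after 1×micro: 2 ⇒ (c0=1, c1=0, c2=2)

first divergence at macro-step: 1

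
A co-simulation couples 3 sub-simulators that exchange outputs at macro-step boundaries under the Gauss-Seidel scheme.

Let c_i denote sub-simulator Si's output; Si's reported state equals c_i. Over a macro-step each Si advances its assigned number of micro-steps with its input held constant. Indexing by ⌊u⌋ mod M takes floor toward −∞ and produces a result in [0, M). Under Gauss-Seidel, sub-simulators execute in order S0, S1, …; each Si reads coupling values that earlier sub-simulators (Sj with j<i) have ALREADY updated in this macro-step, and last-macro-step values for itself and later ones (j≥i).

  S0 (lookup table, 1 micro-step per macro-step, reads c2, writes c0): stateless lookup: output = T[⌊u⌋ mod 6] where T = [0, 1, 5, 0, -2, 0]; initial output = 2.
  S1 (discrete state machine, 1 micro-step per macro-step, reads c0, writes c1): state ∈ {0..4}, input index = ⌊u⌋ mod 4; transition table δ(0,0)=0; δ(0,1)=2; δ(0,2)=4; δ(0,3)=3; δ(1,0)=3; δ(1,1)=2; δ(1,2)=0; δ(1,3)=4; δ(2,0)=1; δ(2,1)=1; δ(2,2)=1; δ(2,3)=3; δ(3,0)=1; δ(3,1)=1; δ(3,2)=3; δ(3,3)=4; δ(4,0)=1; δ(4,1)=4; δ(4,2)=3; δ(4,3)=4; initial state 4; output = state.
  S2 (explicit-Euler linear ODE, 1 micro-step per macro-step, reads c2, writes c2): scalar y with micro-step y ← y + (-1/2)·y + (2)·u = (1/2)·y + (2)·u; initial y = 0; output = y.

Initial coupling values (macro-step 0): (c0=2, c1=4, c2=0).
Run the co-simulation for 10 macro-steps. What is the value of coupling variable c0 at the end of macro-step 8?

c0 at macro-step 8 = 0

macro 1: S0 reads c2=0 → after 1×micro: 0; S1 reads c0=0 → after 1×micro: 1; S2 reads c2=0 → after 1×micro: 0 ⇒ (c0=0, c1=1, c2=0)
macro 2: S0 reads c2=0 → after 1×micro: 0; S1 reads c0=0 → after 1×micro: 3; S2 reads c2=0 → after 1×micro: 0 ⇒ (c0=0, c1=3, c2=0)
macro 3: S0 reads c2=0 → after 1×micro: 0; S1 reads c0=0 → after 1×micro: 1; S2 reads c2=0 → after 1×micro: 0 ⇒ (c0=0, c1=1, c2=0)
macro 4: S0 reads c2=0 → after 1×micro: 0; S1 reads c0=0 → after 1×micro: 3; S2 reads c2=0 → after 1×micro: 0 ⇒ (c0=0, c1=3, c2=0)
macro 5: S0 reads c2=0 → after 1×micro: 0; S1 reads c0=0 → after 1×micro: 1; S2 reads c2=0 → after 1×micro: 0 ⇒ (c0=0, c1=1, c2=0)
macro 6: S0 reads c2=0 → after 1×micro: 0; S1 reads c0=0 → after 1×micro: 3; S2 reads c2=0 → after 1×micro: 0 ⇒ (c0=0, c1=3, c2=0)
macro 7: S0 reads c2=0 → after 1×micro: 0; S1 reads c0=0 → after 1×micro: 1; S2 reads c2=0 → after 1×micro: 0 ⇒ (c0=0, c1=1, c2=0)
macro 8: S0 reads c2=0 → after 1×micro: 0; S1 reads c0=0 → after 1×micro: 3; S2 reads c2=0 → after 1×micro: 0 ⇒ (c0=0, c1=3, c2=0)
macro 9: S0 reads c2=0 → after 1×micro: 0; S1 reads c0=0 → after 1×micro: 1; S2 reads c2=0 → after 1×micro: 0 ⇒ (c0=0, c1=1, c2=0)
macro 10: S0 reads c2=0 → after 1×micro: 0; S1 reads c0=0 → after 1×micro: 3; S2 reads c2=0 → after 1×micro: 0 ⇒ (c0=0, c1=3, c2=0)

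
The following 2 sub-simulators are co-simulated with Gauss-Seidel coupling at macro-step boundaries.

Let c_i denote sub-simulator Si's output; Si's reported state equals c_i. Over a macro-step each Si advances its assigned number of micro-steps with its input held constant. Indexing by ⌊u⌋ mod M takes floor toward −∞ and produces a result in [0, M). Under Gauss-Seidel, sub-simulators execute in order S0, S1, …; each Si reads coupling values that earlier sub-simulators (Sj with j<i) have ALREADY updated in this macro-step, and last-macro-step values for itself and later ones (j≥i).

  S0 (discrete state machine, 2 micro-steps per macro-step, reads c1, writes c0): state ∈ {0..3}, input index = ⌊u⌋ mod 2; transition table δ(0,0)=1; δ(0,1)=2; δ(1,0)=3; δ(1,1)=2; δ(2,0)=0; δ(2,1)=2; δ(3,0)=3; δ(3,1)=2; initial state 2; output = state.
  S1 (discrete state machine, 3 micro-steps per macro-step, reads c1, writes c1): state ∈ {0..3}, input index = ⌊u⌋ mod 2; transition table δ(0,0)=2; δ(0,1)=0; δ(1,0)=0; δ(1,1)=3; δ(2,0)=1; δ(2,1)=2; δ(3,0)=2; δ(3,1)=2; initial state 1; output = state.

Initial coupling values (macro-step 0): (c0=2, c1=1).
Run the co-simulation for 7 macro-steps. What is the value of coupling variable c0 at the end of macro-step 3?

c0 at macro-step 3 = 3

macro 1: S0 reads c1=1 → after 2×micro: 2; S1 reads c1=1 → after 3×micro: 2 ⇒ (c0=2, c1=2)
macro 2: S0 reads c1=2 → after 2×micro: 1; S1 reads c1=2 → after 3×micro: 2 ⇒ (c0=1, c1=2)
macro 3: S0 reads c1=2 → after 2×micro: 3; S1 reads c1=2 → after 3×micro: 2 ⇒ (c0=3, c1=2)
macro 4: S0 reads c1=2 → after 2×micro: 3; S1 reads c1=2 → after 3×micro: 2 ⇒ (c0=3, c1=2)
macro 5: S0 reads c1=2 → after 2×micro: 3; S1 reads c1=2 → after 3×micro: 2 ⇒ (c0=3, c1=2)
macro 6: S0 reads c1=2 → after 2×micro: 3; S1 reads c1=2 → after 3×micro: 2 ⇒ (c0=3, c1=2)
macro 7: S0 reads c1=2 → after 2×micro: 3; S1 reads c1=2 → after 3×micro: 2 ⇒ (c0=3, c1=2)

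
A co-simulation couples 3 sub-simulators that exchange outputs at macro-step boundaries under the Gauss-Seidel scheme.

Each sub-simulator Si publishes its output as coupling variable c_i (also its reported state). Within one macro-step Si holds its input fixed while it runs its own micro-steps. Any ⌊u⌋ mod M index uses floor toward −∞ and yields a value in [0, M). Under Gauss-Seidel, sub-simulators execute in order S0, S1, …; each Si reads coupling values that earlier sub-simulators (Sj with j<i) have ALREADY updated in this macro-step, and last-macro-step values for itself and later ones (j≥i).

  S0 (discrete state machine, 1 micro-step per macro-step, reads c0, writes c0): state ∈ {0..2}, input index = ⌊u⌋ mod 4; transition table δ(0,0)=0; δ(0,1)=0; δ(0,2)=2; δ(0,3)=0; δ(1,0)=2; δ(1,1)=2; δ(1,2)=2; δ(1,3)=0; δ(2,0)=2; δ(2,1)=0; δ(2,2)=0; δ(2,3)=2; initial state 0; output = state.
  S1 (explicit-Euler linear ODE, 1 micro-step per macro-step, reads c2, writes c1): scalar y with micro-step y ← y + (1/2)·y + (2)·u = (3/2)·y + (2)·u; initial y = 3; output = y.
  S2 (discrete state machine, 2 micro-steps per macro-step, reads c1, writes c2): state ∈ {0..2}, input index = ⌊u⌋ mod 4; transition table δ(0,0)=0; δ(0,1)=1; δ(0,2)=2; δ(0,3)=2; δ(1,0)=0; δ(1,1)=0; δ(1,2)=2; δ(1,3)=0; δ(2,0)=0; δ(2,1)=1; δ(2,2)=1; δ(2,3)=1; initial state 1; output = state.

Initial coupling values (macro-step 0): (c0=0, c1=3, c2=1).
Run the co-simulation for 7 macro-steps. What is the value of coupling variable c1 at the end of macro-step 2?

c1 at macro-step 2 = 47/4

macro 1: S0 reads c0=0 → after 1×micro: 0; S1 reads c2=1 → after 1×micro: 13/2; S2 reads c1=13/2 → after 2×micro: 1 ⇒ (c0=0, c1=13/2, c2=1)
macro 2: S0 reads c0=0 → after 1×micro: 0; S1 reads c2=1 → after 1×micro: 47/4; S2 reads c1=47/4 → after 2×micro: 2 ⇒ (c0=0, c1=47/4, c2=2)
macro 3: S0 reads c0=0 → after 1×micro: 0; S1 reads c2=2 → after 1×micro: 173/8; S2 reads c1=173/8 → after 2×micro: 0 ⇒ (c0=0, c1=173/8, c2=0)
macro 4: S0 reads c0=0 → after 1×micro: 0; S1 reads c2=0 → after 1×micro: 519/16; S2 reads c1=519/16 → after 2×micro: 0 ⇒ (c0=0, c1=519/16, c2=0)
macro 5: S0 reads c0=0 → after 1×micro: 0; S1 reads c2=0 → after 1×micro: 1557/32; S2 reads c1=1557/32 → after 2×micro: 0 ⇒ (c0=0, c1=1557/32, c2=0)
macro 6: S0 reads c0=0 → after 1×micro: 0; S1 reads c2=0 → after 1×micro: 4671/64; S2 reads c1=4671/64 → after 2×micro: 0 ⇒ (c0=0, c1=4671/64, c2=0)
macro 7: S0 reads c0=0 → after 1×micro: 0; S1 reads c2=0 → after 1×micro: 14013/128; S2 reads c1=14013/128 → after 2×micro: 0 ⇒ (c0=0, c1=14013/128, c2=0)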